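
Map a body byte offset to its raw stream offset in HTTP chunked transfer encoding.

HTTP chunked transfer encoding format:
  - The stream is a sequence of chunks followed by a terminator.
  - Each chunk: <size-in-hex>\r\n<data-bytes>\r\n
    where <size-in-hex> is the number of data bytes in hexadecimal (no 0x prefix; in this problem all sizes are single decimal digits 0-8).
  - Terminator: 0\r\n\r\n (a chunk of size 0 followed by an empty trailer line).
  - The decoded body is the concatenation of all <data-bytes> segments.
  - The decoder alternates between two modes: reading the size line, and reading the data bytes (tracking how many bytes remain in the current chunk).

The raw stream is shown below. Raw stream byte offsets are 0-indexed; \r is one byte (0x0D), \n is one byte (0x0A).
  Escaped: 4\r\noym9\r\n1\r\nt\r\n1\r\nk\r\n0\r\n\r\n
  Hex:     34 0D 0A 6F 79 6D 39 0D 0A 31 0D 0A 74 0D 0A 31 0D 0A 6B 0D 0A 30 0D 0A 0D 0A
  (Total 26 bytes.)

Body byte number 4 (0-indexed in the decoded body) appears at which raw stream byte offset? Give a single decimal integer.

Chunk 1: stream[0..1]='4' size=0x4=4, data at stream[3..7]='oym9' -> body[0..4], body so far='oym9'
Chunk 2: stream[9..10]='1' size=0x1=1, data at stream[12..13]='t' -> body[4..5], body so far='oym9t'
Chunk 3: stream[15..16]='1' size=0x1=1, data at stream[18..19]='k' -> body[5..6], body so far='oym9tk'
Chunk 4: stream[21..22]='0' size=0 (terminator). Final body='oym9tk' (6 bytes)
Body byte 4 at stream offset 12

Answer: 12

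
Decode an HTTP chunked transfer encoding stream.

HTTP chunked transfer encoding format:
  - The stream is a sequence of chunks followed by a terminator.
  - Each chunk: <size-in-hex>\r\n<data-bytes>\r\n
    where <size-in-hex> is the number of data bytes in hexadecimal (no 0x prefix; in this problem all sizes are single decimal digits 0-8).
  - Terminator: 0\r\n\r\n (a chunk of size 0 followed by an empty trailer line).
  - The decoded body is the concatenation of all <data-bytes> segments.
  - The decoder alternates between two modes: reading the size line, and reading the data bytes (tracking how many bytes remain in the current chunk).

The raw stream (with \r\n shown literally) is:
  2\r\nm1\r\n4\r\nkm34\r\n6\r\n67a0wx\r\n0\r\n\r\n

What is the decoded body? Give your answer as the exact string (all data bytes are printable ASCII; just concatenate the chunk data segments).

Answer: m1km3467a0wx

Derivation:
Chunk 1: stream[0..1]='2' size=0x2=2, data at stream[3..5]='m1' -> body[0..2], body so far='m1'
Chunk 2: stream[7..8]='4' size=0x4=4, data at stream[10..14]='km34' -> body[2..6], body so far='m1km34'
Chunk 3: stream[16..17]='6' size=0x6=6, data at stream[19..25]='67a0wx' -> body[6..12], body so far='m1km3467a0wx'
Chunk 4: stream[27..28]='0' size=0 (terminator). Final body='m1km3467a0wx' (12 bytes)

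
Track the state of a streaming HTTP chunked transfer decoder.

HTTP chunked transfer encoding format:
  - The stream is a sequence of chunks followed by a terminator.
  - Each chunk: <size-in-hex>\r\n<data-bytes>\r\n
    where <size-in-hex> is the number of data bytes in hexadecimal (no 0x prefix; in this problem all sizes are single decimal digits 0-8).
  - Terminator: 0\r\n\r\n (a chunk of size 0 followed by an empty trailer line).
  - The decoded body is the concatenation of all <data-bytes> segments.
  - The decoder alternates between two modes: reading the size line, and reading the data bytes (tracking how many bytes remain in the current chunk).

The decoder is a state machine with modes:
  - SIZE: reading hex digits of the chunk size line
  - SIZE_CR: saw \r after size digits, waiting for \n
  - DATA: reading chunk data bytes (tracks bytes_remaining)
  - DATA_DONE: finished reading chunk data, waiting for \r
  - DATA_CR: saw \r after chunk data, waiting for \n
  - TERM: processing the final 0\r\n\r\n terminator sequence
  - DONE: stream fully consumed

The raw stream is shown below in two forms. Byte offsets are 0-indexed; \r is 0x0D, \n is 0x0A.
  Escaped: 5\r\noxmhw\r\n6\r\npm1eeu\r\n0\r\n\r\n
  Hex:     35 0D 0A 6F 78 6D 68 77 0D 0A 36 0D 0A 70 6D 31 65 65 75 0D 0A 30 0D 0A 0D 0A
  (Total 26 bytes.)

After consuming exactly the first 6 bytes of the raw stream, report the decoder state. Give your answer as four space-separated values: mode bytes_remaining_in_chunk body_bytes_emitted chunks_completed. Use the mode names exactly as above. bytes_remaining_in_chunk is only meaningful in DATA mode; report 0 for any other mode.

Byte 0 = '5': mode=SIZE remaining=0 emitted=0 chunks_done=0
Byte 1 = 0x0D: mode=SIZE_CR remaining=0 emitted=0 chunks_done=0
Byte 2 = 0x0A: mode=DATA remaining=5 emitted=0 chunks_done=0
Byte 3 = 'o': mode=DATA remaining=4 emitted=1 chunks_done=0
Byte 4 = 'x': mode=DATA remaining=3 emitted=2 chunks_done=0
Byte 5 = 'm': mode=DATA remaining=2 emitted=3 chunks_done=0

Answer: DATA 2 3 0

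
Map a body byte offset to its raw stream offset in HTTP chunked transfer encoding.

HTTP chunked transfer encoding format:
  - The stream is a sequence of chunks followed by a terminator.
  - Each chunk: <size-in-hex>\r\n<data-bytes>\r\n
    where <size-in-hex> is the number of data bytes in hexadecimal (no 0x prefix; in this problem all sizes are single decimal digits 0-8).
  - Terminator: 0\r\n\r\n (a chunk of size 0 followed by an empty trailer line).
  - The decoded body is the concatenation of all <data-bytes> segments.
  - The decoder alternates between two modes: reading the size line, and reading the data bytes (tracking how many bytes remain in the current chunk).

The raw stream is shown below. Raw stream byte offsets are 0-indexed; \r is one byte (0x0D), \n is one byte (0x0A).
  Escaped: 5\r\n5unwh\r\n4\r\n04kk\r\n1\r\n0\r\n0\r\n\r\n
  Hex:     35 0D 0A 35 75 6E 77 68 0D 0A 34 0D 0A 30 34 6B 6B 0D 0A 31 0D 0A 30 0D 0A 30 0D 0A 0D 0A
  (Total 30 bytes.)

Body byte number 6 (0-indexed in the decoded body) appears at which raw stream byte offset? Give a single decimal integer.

Chunk 1: stream[0..1]='5' size=0x5=5, data at stream[3..8]='5unwh' -> body[0..5], body so far='5unwh'
Chunk 2: stream[10..11]='4' size=0x4=4, data at stream[13..17]='04kk' -> body[5..9], body so far='5unwh04kk'
Chunk 3: stream[19..20]='1' size=0x1=1, data at stream[22..23]='0' -> body[9..10], body so far='5unwh04kk0'
Chunk 4: stream[25..26]='0' size=0 (terminator). Final body='5unwh04kk0' (10 bytes)
Body byte 6 at stream offset 14

Answer: 14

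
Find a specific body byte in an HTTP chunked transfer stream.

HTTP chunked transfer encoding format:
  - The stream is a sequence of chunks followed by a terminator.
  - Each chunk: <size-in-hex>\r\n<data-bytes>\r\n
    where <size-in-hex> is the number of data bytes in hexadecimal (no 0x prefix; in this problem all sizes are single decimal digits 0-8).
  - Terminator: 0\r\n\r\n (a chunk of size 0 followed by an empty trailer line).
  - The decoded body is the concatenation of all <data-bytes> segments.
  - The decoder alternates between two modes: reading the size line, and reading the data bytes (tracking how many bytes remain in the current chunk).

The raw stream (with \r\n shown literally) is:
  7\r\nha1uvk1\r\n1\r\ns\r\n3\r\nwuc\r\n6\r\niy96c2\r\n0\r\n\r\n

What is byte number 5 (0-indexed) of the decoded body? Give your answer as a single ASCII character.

Chunk 1: stream[0..1]='7' size=0x7=7, data at stream[3..10]='ha1uvk1' -> body[0..7], body so far='ha1uvk1'
Chunk 2: stream[12..13]='1' size=0x1=1, data at stream[15..16]='s' -> body[7..8], body so far='ha1uvk1s'
Chunk 3: stream[18..19]='3' size=0x3=3, data at stream[21..24]='wuc' -> body[8..11], body so far='ha1uvk1swuc'
Chunk 4: stream[26..27]='6' size=0x6=6, data at stream[29..35]='iy96c2' -> body[11..17], body so far='ha1uvk1swuciy96c2'
Chunk 5: stream[37..38]='0' size=0 (terminator). Final body='ha1uvk1swuciy96c2' (17 bytes)
Body byte 5 = 'k'

Answer: k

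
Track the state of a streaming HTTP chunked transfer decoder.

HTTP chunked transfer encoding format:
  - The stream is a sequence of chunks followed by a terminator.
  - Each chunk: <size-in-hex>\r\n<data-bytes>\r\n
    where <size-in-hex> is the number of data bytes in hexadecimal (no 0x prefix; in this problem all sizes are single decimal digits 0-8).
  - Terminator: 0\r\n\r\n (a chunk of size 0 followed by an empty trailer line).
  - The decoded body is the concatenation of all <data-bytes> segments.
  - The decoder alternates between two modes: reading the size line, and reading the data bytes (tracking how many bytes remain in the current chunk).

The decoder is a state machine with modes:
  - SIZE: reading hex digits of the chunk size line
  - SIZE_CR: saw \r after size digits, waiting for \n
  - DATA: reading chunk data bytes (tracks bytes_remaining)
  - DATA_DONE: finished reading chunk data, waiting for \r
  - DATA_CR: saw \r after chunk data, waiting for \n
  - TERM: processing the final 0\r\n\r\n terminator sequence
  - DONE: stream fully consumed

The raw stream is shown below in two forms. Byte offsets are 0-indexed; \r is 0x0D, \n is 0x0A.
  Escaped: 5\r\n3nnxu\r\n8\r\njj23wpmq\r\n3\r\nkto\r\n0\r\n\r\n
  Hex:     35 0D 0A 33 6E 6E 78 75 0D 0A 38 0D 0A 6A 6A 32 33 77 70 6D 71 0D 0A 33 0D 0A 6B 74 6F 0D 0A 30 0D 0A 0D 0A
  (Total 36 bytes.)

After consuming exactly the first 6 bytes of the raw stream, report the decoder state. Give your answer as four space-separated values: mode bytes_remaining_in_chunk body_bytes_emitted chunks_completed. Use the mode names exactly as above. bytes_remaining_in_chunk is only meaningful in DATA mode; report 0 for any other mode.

Byte 0 = '5': mode=SIZE remaining=0 emitted=0 chunks_done=0
Byte 1 = 0x0D: mode=SIZE_CR remaining=0 emitted=0 chunks_done=0
Byte 2 = 0x0A: mode=DATA remaining=5 emitted=0 chunks_done=0
Byte 3 = '3': mode=DATA remaining=4 emitted=1 chunks_done=0
Byte 4 = 'n': mode=DATA remaining=3 emitted=2 chunks_done=0
Byte 5 = 'n': mode=DATA remaining=2 emitted=3 chunks_done=0

Answer: DATA 2 3 0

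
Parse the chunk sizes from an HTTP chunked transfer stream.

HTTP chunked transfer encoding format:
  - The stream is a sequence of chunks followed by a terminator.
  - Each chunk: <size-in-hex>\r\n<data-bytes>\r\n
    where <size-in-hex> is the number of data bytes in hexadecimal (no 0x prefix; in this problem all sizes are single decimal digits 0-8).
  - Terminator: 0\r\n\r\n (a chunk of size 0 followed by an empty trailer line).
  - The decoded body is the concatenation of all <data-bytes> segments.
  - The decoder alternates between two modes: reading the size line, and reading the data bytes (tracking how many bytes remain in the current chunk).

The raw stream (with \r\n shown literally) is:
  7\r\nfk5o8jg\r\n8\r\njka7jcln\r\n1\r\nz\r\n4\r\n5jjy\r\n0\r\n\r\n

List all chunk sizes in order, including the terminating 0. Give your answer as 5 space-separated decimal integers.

Chunk 1: stream[0..1]='7' size=0x7=7, data at stream[3..10]='fk5o8jg' -> body[0..7], body so far='fk5o8jg'
Chunk 2: stream[12..13]='8' size=0x8=8, data at stream[15..23]='jka7jcln' -> body[7..15], body so far='fk5o8jgjka7jcln'
Chunk 3: stream[25..26]='1' size=0x1=1, data at stream[28..29]='z' -> body[15..16], body so far='fk5o8jgjka7jclnz'
Chunk 4: stream[31..32]='4' size=0x4=4, data at stream[34..38]='5jjy' -> body[16..20], body so far='fk5o8jgjka7jclnz5jjy'
Chunk 5: stream[40..41]='0' size=0 (terminator). Final body='fk5o8jgjka7jclnz5jjy' (20 bytes)

Answer: 7 8 1 4 0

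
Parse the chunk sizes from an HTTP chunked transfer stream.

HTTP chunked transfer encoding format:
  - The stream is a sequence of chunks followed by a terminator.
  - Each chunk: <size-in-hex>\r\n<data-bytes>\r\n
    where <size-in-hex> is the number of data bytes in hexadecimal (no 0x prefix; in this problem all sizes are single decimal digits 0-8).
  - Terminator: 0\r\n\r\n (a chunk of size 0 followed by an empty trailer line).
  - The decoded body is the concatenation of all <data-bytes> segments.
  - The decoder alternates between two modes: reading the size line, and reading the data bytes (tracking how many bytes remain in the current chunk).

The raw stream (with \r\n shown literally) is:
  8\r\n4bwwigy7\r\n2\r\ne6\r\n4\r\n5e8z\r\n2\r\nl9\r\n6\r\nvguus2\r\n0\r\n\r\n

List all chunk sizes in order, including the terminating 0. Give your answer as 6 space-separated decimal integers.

Answer: 8 2 4 2 6 0

Derivation:
Chunk 1: stream[0..1]='8' size=0x8=8, data at stream[3..11]='4bwwigy7' -> body[0..8], body so far='4bwwigy7'
Chunk 2: stream[13..14]='2' size=0x2=2, data at stream[16..18]='e6' -> body[8..10], body so far='4bwwigy7e6'
Chunk 3: stream[20..21]='4' size=0x4=4, data at stream[23..27]='5e8z' -> body[10..14], body so far='4bwwigy7e65e8z'
Chunk 4: stream[29..30]='2' size=0x2=2, data at stream[32..34]='l9' -> body[14..16], body so far='4bwwigy7e65e8zl9'
Chunk 5: stream[36..37]='6' size=0x6=6, data at stream[39..45]='vguus2' -> body[16..22], body so far='4bwwigy7e65e8zl9vguus2'
Chunk 6: stream[47..48]='0' size=0 (terminator). Final body='4bwwigy7e65e8zl9vguus2' (22 bytes)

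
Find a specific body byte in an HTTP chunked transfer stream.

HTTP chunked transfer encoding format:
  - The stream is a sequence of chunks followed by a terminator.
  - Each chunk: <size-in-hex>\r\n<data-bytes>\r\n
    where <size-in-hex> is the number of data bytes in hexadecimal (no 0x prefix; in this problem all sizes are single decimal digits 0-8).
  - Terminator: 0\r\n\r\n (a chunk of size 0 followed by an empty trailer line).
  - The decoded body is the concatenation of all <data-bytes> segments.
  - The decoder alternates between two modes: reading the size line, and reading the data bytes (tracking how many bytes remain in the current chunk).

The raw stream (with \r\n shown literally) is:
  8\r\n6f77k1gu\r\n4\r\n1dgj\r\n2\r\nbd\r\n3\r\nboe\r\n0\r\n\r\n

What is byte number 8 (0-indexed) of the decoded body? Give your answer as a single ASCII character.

Chunk 1: stream[0..1]='8' size=0x8=8, data at stream[3..11]='6f77k1gu' -> body[0..8], body so far='6f77k1gu'
Chunk 2: stream[13..14]='4' size=0x4=4, data at stream[16..20]='1dgj' -> body[8..12], body so far='6f77k1gu1dgj'
Chunk 3: stream[22..23]='2' size=0x2=2, data at stream[25..27]='bd' -> body[12..14], body so far='6f77k1gu1dgjbd'
Chunk 4: stream[29..30]='3' size=0x3=3, data at stream[32..35]='boe' -> body[14..17], body so far='6f77k1gu1dgjbdboe'
Chunk 5: stream[37..38]='0' size=0 (terminator). Final body='6f77k1gu1dgjbdboe' (17 bytes)
Body byte 8 = '1'

Answer: 1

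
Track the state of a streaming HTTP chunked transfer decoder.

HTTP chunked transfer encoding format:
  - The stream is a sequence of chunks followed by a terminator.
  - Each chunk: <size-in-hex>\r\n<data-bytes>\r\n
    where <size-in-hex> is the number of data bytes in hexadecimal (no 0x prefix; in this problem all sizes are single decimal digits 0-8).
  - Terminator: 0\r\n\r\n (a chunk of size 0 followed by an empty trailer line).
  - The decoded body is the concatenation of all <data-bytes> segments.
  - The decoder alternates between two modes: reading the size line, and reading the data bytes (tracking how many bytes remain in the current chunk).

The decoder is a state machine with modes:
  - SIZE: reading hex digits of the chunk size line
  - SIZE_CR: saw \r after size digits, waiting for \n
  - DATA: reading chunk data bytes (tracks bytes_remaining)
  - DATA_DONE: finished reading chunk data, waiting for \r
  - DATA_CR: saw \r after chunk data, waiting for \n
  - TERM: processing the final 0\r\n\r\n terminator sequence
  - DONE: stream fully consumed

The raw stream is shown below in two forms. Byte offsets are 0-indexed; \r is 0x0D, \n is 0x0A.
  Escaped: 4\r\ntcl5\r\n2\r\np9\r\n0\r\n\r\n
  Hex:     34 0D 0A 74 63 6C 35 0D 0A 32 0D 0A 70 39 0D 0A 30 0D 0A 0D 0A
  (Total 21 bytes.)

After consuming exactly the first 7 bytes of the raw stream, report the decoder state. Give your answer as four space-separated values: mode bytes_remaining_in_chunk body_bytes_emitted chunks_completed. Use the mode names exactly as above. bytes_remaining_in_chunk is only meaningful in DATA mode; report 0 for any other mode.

Answer: DATA_DONE 0 4 0

Derivation:
Byte 0 = '4': mode=SIZE remaining=0 emitted=0 chunks_done=0
Byte 1 = 0x0D: mode=SIZE_CR remaining=0 emitted=0 chunks_done=0
Byte 2 = 0x0A: mode=DATA remaining=4 emitted=0 chunks_done=0
Byte 3 = 't': mode=DATA remaining=3 emitted=1 chunks_done=0
Byte 4 = 'c': mode=DATA remaining=2 emitted=2 chunks_done=0
Byte 5 = 'l': mode=DATA remaining=1 emitted=3 chunks_done=0
Byte 6 = '5': mode=DATA_DONE remaining=0 emitted=4 chunks_done=0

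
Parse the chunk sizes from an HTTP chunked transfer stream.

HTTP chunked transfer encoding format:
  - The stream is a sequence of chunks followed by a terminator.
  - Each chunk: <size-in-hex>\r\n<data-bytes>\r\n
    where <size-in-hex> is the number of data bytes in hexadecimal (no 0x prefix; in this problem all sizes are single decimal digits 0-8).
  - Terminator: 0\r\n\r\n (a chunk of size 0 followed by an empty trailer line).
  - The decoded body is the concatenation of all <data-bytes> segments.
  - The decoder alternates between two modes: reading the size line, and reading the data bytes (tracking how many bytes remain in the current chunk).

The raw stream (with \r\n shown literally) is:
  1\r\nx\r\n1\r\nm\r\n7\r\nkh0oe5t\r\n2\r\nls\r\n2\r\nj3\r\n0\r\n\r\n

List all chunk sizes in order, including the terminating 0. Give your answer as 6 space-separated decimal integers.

Answer: 1 1 7 2 2 0

Derivation:
Chunk 1: stream[0..1]='1' size=0x1=1, data at stream[3..4]='x' -> body[0..1], body so far='x'
Chunk 2: stream[6..7]='1' size=0x1=1, data at stream[9..10]='m' -> body[1..2], body so far='xm'
Chunk 3: stream[12..13]='7' size=0x7=7, data at stream[15..22]='kh0oe5t' -> body[2..9], body so far='xmkh0oe5t'
Chunk 4: stream[24..25]='2' size=0x2=2, data at stream[27..29]='ls' -> body[9..11], body so far='xmkh0oe5tls'
Chunk 5: stream[31..32]='2' size=0x2=2, data at stream[34..36]='j3' -> body[11..13], body so far='xmkh0oe5tlsj3'
Chunk 6: stream[38..39]='0' size=0 (terminator). Final body='xmkh0oe5tlsj3' (13 bytes)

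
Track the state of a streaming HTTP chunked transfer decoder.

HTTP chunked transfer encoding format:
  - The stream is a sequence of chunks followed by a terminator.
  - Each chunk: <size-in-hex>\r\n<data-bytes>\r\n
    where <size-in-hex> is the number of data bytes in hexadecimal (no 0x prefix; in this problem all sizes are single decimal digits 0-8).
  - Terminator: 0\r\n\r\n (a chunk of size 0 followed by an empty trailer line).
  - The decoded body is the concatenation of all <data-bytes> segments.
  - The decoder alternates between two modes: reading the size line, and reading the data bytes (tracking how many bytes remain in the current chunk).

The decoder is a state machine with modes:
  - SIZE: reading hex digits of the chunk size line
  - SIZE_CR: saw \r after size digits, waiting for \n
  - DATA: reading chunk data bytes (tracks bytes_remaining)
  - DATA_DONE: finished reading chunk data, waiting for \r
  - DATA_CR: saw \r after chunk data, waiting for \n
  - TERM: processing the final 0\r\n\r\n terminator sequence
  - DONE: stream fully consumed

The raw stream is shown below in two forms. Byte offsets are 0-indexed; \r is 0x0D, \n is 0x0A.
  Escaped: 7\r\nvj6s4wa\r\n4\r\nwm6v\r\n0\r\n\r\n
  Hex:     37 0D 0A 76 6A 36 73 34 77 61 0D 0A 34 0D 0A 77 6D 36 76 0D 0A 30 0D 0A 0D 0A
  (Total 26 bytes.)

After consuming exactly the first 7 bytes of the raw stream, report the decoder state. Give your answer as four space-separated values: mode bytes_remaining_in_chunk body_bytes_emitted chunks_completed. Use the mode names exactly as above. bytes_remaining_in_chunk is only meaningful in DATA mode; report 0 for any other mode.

Byte 0 = '7': mode=SIZE remaining=0 emitted=0 chunks_done=0
Byte 1 = 0x0D: mode=SIZE_CR remaining=0 emitted=0 chunks_done=0
Byte 2 = 0x0A: mode=DATA remaining=7 emitted=0 chunks_done=0
Byte 3 = 'v': mode=DATA remaining=6 emitted=1 chunks_done=0
Byte 4 = 'j': mode=DATA remaining=5 emitted=2 chunks_done=0
Byte 5 = '6': mode=DATA remaining=4 emitted=3 chunks_done=0
Byte 6 = 's': mode=DATA remaining=3 emitted=4 chunks_done=0

Answer: DATA 3 4 0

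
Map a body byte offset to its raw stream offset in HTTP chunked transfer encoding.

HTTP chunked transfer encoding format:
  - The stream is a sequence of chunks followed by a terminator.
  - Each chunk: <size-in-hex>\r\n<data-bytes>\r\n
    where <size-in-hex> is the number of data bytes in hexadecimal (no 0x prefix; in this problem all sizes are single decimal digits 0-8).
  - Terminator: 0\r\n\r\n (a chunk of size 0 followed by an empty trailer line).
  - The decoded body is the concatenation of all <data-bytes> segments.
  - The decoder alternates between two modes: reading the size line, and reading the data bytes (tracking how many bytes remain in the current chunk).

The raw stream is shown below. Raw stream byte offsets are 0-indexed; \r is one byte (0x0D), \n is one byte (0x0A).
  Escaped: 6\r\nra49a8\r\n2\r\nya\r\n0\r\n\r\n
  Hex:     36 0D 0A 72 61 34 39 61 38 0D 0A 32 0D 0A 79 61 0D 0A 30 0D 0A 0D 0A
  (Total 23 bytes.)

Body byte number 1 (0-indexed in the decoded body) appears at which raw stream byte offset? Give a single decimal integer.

Answer: 4

Derivation:
Chunk 1: stream[0..1]='6' size=0x6=6, data at stream[3..9]='ra49a8' -> body[0..6], body so far='ra49a8'
Chunk 2: stream[11..12]='2' size=0x2=2, data at stream[14..16]='ya' -> body[6..8], body so far='ra49a8ya'
Chunk 3: stream[18..19]='0' size=0 (terminator). Final body='ra49a8ya' (8 bytes)
Body byte 1 at stream offset 4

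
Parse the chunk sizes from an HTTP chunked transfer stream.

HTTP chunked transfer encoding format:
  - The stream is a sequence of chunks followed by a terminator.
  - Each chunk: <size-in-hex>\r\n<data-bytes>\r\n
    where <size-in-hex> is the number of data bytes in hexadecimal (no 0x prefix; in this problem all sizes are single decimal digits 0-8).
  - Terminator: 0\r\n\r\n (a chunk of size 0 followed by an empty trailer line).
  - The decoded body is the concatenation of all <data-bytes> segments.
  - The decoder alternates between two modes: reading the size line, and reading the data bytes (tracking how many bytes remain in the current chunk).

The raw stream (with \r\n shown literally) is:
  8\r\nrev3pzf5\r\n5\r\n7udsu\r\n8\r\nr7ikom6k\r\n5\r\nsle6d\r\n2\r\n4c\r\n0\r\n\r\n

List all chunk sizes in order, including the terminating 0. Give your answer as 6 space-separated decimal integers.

Answer: 8 5 8 5 2 0

Derivation:
Chunk 1: stream[0..1]='8' size=0x8=8, data at stream[3..11]='rev3pzf5' -> body[0..8], body so far='rev3pzf5'
Chunk 2: stream[13..14]='5' size=0x5=5, data at stream[16..21]='7udsu' -> body[8..13], body so far='rev3pzf57udsu'
Chunk 3: stream[23..24]='8' size=0x8=8, data at stream[26..34]='r7ikom6k' -> body[13..21], body so far='rev3pzf57udsur7ikom6k'
Chunk 4: stream[36..37]='5' size=0x5=5, data at stream[39..44]='sle6d' -> body[21..26], body so far='rev3pzf57udsur7ikom6ksle6d'
Chunk 5: stream[46..47]='2' size=0x2=2, data at stream[49..51]='4c' -> body[26..28], body so far='rev3pzf57udsur7ikom6ksle6d4c'
Chunk 6: stream[53..54]='0' size=0 (terminator). Final body='rev3pzf57udsur7ikom6ksle6d4c' (28 bytes)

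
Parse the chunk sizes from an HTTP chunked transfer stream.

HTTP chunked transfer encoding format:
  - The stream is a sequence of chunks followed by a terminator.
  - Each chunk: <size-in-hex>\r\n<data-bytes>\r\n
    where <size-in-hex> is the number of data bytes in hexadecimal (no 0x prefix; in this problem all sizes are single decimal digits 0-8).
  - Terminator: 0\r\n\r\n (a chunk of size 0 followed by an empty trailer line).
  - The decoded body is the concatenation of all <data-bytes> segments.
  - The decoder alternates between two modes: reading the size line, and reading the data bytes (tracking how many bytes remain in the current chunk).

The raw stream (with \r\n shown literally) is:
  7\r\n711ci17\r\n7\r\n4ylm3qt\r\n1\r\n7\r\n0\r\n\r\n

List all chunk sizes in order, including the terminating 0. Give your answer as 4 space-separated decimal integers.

Chunk 1: stream[0..1]='7' size=0x7=7, data at stream[3..10]='711ci17' -> body[0..7], body so far='711ci17'
Chunk 2: stream[12..13]='7' size=0x7=7, data at stream[15..22]='4ylm3qt' -> body[7..14], body so far='711ci174ylm3qt'
Chunk 3: stream[24..25]='1' size=0x1=1, data at stream[27..28]='7' -> body[14..15], body so far='711ci174ylm3qt7'
Chunk 4: stream[30..31]='0' size=0 (terminator). Final body='711ci174ylm3qt7' (15 bytes)

Answer: 7 7 1 0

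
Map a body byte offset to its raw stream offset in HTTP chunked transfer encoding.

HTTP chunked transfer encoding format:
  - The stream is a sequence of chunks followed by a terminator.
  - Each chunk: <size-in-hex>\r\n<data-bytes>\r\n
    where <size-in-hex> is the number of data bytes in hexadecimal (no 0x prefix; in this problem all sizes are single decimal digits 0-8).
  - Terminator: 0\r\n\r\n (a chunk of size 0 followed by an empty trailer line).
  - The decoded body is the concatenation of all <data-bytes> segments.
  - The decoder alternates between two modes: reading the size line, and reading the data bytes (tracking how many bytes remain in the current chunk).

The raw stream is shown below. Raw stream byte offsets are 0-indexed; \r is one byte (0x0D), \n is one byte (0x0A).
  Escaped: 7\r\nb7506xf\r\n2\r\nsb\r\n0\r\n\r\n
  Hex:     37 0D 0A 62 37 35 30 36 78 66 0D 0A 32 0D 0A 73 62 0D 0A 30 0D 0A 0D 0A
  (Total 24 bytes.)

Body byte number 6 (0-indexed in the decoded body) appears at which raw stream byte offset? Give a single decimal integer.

Answer: 9

Derivation:
Chunk 1: stream[0..1]='7' size=0x7=7, data at stream[3..10]='b7506xf' -> body[0..7], body so far='b7506xf'
Chunk 2: stream[12..13]='2' size=0x2=2, data at stream[15..17]='sb' -> body[7..9], body so far='b7506xfsb'
Chunk 3: stream[19..20]='0' size=0 (terminator). Final body='b7506xfsb' (9 bytes)
Body byte 6 at stream offset 9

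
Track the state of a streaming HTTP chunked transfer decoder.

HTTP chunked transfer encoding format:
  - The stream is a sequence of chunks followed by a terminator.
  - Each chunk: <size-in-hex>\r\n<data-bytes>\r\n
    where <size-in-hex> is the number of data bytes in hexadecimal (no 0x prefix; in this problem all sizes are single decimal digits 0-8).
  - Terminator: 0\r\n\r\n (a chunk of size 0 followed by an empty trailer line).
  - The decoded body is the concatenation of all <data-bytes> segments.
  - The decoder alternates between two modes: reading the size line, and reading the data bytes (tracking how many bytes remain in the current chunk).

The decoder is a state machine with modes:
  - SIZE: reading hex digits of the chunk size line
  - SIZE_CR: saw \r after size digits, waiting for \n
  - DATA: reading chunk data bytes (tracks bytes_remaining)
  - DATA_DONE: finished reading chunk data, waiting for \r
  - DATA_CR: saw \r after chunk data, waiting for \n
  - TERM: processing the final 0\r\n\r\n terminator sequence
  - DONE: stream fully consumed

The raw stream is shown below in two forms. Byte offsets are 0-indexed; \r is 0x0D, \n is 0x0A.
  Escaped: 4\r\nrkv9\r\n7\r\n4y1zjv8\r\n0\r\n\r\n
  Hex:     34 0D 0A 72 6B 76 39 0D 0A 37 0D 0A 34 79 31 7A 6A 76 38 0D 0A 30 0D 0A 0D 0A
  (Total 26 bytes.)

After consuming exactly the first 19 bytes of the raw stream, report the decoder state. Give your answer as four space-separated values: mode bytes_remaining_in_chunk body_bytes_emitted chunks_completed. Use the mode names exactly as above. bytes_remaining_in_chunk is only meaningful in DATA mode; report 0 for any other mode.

Byte 0 = '4': mode=SIZE remaining=0 emitted=0 chunks_done=0
Byte 1 = 0x0D: mode=SIZE_CR remaining=0 emitted=0 chunks_done=0
Byte 2 = 0x0A: mode=DATA remaining=4 emitted=0 chunks_done=0
Byte 3 = 'r': mode=DATA remaining=3 emitted=1 chunks_done=0
Byte 4 = 'k': mode=DATA remaining=2 emitted=2 chunks_done=0
Byte 5 = 'v': mode=DATA remaining=1 emitted=3 chunks_done=0
Byte 6 = '9': mode=DATA_DONE remaining=0 emitted=4 chunks_done=0
Byte 7 = 0x0D: mode=DATA_CR remaining=0 emitted=4 chunks_done=0
Byte 8 = 0x0A: mode=SIZE remaining=0 emitted=4 chunks_done=1
Byte 9 = '7': mode=SIZE remaining=0 emitted=4 chunks_done=1
Byte 10 = 0x0D: mode=SIZE_CR remaining=0 emitted=4 chunks_done=1
Byte 11 = 0x0A: mode=DATA remaining=7 emitted=4 chunks_done=1
Byte 12 = '4': mode=DATA remaining=6 emitted=5 chunks_done=1
Byte 13 = 'y': mode=DATA remaining=5 emitted=6 chunks_done=1
Byte 14 = '1': mode=DATA remaining=4 emitted=7 chunks_done=1
Byte 15 = 'z': mode=DATA remaining=3 emitted=8 chunks_done=1
Byte 16 = 'j': mode=DATA remaining=2 emitted=9 chunks_done=1
Byte 17 = 'v': mode=DATA remaining=1 emitted=10 chunks_done=1
Byte 18 = '8': mode=DATA_DONE remaining=0 emitted=11 chunks_done=1

Answer: DATA_DONE 0 11 1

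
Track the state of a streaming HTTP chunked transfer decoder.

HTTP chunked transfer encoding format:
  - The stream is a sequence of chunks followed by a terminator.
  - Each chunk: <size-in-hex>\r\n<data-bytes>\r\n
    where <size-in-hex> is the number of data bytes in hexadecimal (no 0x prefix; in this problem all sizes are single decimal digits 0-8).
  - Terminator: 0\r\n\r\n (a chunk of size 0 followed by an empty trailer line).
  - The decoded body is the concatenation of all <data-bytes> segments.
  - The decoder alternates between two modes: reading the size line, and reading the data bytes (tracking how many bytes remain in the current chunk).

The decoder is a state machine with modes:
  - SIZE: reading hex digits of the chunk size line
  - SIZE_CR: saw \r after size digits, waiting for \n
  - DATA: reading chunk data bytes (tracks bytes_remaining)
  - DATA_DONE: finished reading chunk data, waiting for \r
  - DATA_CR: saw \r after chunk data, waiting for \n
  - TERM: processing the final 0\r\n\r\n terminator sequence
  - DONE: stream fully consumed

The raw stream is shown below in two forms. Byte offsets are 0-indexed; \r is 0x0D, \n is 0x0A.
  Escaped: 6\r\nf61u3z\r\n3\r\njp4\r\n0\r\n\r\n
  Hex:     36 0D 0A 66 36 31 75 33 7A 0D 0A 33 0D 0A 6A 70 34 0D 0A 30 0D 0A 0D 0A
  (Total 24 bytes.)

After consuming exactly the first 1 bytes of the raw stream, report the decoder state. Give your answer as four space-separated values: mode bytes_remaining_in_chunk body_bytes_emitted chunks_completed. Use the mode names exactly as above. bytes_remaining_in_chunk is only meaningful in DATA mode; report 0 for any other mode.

Answer: SIZE 0 0 0

Derivation:
Byte 0 = '6': mode=SIZE remaining=0 emitted=0 chunks_done=0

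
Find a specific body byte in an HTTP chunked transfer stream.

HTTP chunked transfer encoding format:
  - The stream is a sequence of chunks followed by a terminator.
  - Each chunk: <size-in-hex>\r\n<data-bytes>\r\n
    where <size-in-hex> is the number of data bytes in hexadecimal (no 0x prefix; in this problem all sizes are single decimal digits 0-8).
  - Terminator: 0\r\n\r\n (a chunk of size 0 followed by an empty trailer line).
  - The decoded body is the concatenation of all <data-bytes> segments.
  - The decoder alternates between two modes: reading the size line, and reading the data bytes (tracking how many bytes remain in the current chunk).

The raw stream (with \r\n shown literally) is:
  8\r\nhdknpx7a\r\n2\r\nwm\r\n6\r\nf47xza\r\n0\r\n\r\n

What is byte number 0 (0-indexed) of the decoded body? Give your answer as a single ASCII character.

Answer: h

Derivation:
Chunk 1: stream[0..1]='8' size=0x8=8, data at stream[3..11]='hdknpx7a' -> body[0..8], body so far='hdknpx7a'
Chunk 2: stream[13..14]='2' size=0x2=2, data at stream[16..18]='wm' -> body[8..10], body so far='hdknpx7awm'
Chunk 3: stream[20..21]='6' size=0x6=6, data at stream[23..29]='f47xza' -> body[10..16], body so far='hdknpx7awmf47xza'
Chunk 4: stream[31..32]='0' size=0 (terminator). Final body='hdknpx7awmf47xza' (16 bytes)
Body byte 0 = 'h'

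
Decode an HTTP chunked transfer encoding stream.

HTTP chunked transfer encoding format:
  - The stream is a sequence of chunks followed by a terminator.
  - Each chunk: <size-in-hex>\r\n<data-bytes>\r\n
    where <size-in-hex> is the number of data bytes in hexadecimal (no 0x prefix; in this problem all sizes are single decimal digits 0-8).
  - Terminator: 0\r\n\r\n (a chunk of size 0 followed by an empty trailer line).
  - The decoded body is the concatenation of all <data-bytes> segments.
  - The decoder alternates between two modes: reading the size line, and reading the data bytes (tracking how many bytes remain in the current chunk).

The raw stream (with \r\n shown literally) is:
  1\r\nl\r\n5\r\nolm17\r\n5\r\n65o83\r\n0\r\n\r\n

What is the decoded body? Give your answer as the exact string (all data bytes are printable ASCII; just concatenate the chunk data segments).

Answer: lolm1765o83

Derivation:
Chunk 1: stream[0..1]='1' size=0x1=1, data at stream[3..4]='l' -> body[0..1], body so far='l'
Chunk 2: stream[6..7]='5' size=0x5=5, data at stream[9..14]='olm17' -> body[1..6], body so far='lolm17'
Chunk 3: stream[16..17]='5' size=0x5=5, data at stream[19..24]='65o83' -> body[6..11], body so far='lolm1765o83'
Chunk 4: stream[26..27]='0' size=0 (terminator). Final body='lolm1765o83' (11 bytes)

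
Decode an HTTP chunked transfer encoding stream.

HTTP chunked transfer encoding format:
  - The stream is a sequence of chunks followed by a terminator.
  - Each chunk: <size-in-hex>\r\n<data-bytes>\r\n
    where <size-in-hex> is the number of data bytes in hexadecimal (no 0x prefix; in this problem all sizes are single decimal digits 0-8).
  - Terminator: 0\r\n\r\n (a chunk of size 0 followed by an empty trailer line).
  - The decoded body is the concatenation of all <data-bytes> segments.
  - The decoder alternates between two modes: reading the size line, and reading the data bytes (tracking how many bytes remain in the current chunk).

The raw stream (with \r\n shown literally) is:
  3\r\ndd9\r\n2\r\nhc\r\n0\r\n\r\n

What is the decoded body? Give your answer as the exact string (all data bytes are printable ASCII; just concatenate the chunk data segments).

Chunk 1: stream[0..1]='3' size=0x3=3, data at stream[3..6]='dd9' -> body[0..3], body so far='dd9'
Chunk 2: stream[8..9]='2' size=0x2=2, data at stream[11..13]='hc' -> body[3..5], body so far='dd9hc'
Chunk 3: stream[15..16]='0' size=0 (terminator). Final body='dd9hc' (5 bytes)

Answer: dd9hc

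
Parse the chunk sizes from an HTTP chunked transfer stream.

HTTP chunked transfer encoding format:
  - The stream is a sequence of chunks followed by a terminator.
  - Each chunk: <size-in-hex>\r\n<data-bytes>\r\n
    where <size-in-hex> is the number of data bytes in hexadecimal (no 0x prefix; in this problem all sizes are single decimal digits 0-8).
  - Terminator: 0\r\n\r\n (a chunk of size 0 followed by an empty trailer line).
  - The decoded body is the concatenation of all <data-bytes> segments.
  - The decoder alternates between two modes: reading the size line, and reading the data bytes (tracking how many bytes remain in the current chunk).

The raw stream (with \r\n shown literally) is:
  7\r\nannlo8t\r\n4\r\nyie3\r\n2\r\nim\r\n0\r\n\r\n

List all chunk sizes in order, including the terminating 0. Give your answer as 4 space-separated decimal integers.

Answer: 7 4 2 0

Derivation:
Chunk 1: stream[0..1]='7' size=0x7=7, data at stream[3..10]='annlo8t' -> body[0..7], body so far='annlo8t'
Chunk 2: stream[12..13]='4' size=0x4=4, data at stream[15..19]='yie3' -> body[7..11], body so far='annlo8tyie3'
Chunk 3: stream[21..22]='2' size=0x2=2, data at stream[24..26]='im' -> body[11..13], body so far='annlo8tyie3im'
Chunk 4: stream[28..29]='0' size=0 (terminator). Final body='annlo8tyie3im' (13 bytes)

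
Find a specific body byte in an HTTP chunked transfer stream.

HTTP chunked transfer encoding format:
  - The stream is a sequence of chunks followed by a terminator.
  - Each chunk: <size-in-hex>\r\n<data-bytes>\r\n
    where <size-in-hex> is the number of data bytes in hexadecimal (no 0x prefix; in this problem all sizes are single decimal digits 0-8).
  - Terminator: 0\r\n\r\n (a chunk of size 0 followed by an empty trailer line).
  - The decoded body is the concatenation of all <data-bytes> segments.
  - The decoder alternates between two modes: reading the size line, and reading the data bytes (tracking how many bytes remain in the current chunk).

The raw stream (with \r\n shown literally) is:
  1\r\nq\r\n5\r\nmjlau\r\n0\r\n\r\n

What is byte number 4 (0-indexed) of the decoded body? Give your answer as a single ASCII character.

Answer: a

Derivation:
Chunk 1: stream[0..1]='1' size=0x1=1, data at stream[3..4]='q' -> body[0..1], body so far='q'
Chunk 2: stream[6..7]='5' size=0x5=5, data at stream[9..14]='mjlau' -> body[1..6], body so far='qmjlau'
Chunk 3: stream[16..17]='0' size=0 (terminator). Final body='qmjlau' (6 bytes)
Body byte 4 = 'a'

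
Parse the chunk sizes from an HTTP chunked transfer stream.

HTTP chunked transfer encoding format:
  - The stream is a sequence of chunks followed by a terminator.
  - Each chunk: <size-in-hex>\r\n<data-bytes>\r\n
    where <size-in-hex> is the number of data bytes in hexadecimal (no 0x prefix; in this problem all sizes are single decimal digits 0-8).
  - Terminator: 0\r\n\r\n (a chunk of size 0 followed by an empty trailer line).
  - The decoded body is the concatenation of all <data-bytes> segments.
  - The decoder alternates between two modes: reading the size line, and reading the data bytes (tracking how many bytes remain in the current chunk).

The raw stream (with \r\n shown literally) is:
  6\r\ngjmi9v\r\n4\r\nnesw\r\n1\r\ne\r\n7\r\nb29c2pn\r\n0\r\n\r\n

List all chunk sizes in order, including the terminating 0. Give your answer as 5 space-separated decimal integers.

Answer: 6 4 1 7 0

Derivation:
Chunk 1: stream[0..1]='6' size=0x6=6, data at stream[3..9]='gjmi9v' -> body[0..6], body so far='gjmi9v'
Chunk 2: stream[11..12]='4' size=0x4=4, data at stream[14..18]='nesw' -> body[6..10], body so far='gjmi9vnesw'
Chunk 3: stream[20..21]='1' size=0x1=1, data at stream[23..24]='e' -> body[10..11], body so far='gjmi9vneswe'
Chunk 4: stream[26..27]='7' size=0x7=7, data at stream[29..36]='b29c2pn' -> body[11..18], body so far='gjmi9vnesweb29c2pn'
Chunk 5: stream[38..39]='0' size=0 (terminator). Final body='gjmi9vnesweb29c2pn' (18 bytes)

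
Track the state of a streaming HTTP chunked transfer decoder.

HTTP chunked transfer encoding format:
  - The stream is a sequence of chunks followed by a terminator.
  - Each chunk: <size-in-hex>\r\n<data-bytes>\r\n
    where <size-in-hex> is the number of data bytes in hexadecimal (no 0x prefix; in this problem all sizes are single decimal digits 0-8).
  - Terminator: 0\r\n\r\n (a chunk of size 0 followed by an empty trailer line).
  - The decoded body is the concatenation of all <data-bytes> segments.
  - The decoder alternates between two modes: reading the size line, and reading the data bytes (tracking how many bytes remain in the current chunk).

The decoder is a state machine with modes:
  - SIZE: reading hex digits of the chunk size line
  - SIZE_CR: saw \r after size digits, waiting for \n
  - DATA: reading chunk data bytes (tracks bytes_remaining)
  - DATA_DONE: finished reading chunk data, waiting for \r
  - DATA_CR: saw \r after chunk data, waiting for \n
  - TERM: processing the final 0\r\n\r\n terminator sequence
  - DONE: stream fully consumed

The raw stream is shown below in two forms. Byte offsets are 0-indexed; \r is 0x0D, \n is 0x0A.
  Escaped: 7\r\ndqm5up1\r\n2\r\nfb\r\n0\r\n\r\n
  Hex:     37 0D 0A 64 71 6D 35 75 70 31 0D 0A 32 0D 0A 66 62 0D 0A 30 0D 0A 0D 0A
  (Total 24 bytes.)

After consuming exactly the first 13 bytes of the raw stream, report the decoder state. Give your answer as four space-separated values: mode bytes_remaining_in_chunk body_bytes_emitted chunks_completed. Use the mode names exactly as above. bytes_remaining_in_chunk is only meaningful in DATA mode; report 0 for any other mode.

Byte 0 = '7': mode=SIZE remaining=0 emitted=0 chunks_done=0
Byte 1 = 0x0D: mode=SIZE_CR remaining=0 emitted=0 chunks_done=0
Byte 2 = 0x0A: mode=DATA remaining=7 emitted=0 chunks_done=0
Byte 3 = 'd': mode=DATA remaining=6 emitted=1 chunks_done=0
Byte 4 = 'q': mode=DATA remaining=5 emitted=2 chunks_done=0
Byte 5 = 'm': mode=DATA remaining=4 emitted=3 chunks_done=0
Byte 6 = '5': mode=DATA remaining=3 emitted=4 chunks_done=0
Byte 7 = 'u': mode=DATA remaining=2 emitted=5 chunks_done=0
Byte 8 = 'p': mode=DATA remaining=1 emitted=6 chunks_done=0
Byte 9 = '1': mode=DATA_DONE remaining=0 emitted=7 chunks_done=0
Byte 10 = 0x0D: mode=DATA_CR remaining=0 emitted=7 chunks_done=0
Byte 11 = 0x0A: mode=SIZE remaining=0 emitted=7 chunks_done=1
Byte 12 = '2': mode=SIZE remaining=0 emitted=7 chunks_done=1

Answer: SIZE 0 7 1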